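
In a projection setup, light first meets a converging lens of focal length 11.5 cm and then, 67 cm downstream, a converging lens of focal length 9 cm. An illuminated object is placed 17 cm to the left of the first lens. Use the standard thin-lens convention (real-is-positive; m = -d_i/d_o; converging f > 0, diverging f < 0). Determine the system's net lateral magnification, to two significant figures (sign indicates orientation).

0.84

First lens: d_i1 = 1/(1/11.5 - 1/17) = 35.545 cm.
m_1 = -(35.545)/17 = -2.0909.
The intermediate image is 35.545 cm to the right of lens 1, so d_o2 = L - d_i1 = 67 - 35.545 = 31.455 cm.
Second lens: d_i2 = 1/(1/9 - 1/(31.455)) = 12.607 cm.
m_2 = -(12.607)/(31.455) = -0.4008.
Overall magnification: m = m_1 m_2 = 0.8381.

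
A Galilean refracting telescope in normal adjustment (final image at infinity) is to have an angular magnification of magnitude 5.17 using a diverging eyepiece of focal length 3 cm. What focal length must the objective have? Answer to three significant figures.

|M| = f_obj/|f_eye|, so f_obj = |M| x |f_eye| = 5.17 x 3 = 15.510 cm.

15.5 cm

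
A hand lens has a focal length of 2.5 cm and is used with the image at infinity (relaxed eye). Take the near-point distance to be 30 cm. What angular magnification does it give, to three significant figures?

M = D/f = 30/2.5 = 12.000.

12.0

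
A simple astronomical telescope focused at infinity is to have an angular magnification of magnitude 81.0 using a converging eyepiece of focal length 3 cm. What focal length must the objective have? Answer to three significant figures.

243 cm

|M| = f_obj/|f_eye|, so f_obj = |M| x |f_eye| = 81.0 x 3 = 243.000 cm.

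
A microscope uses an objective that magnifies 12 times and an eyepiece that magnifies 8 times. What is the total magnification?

The overall magnification of a compound microscope is the product of the objective and eyepiece magnifications:
M = M_obj x M_eye = 12 x 8 = 96.

96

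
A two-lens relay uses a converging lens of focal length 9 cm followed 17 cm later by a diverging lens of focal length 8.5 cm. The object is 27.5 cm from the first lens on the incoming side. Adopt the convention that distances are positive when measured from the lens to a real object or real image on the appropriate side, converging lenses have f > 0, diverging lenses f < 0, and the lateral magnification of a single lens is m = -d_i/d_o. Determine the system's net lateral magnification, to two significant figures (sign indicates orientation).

-0.34

First lens: d_i1 = 1/(1/9 - 1/27.5) = 13.378 cm.
m_1 = -(13.378)/27.5 = -0.4865.
The intermediate image is 13.378 cm to the right of lens 1, so d_o2 = L - d_i1 = 17 - 13.378 = 3.622 cm.
Second lens: d_i2 = 1/(1/(-8.5) - 1/(3.622)) = -2.540 cm.
m_2 = -(-2.540)/(3.622) = 0.7012.
The system's lateral magnification is m_1 m_2 = (-0.4865)(0.7012) = -0.3411.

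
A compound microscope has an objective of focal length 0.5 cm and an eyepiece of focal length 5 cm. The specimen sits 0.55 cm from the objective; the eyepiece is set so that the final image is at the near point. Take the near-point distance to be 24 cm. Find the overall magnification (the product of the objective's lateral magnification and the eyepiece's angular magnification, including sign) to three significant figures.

Objective: 1/d_i = 1/f_obj - 1/d_o = 1/0.5 - 1/0.55 = 0.18182 cm^-1, so d_i = 5.500 cm.
m_obj = -d_i/d_o = -5.500/0.55 = -10.000.
Eyepiece angular magnification (image at near point): M_eye = 1 + D/f_e = 1 + 24/5 = 5.800.
Overall M = m_obj x M_eye = (-10.000)(5.800) = -58.00.

-58.0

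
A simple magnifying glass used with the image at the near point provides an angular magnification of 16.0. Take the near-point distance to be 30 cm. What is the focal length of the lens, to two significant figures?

For the image at the near point, M = 1 + D/f.
f = D/(M - 1) = 30/(16.0 - 1) = 2.000 cm.

2.0 cm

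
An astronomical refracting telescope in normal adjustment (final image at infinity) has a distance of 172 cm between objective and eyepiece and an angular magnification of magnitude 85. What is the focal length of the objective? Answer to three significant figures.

170 cm

In normal adjustment the tube length equals f_obj + f_eye and |M| = f_obj/f_eye.
So f_obj = 85 f_eye and 85 f_eye + f_eye = 172 cm, giving f_eye = 172/86 = 2.000 cm and f_obj = 170.000 cm.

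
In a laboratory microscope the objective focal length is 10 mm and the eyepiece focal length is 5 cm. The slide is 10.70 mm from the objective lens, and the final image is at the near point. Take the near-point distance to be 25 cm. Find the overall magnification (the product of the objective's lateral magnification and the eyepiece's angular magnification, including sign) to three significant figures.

-85.7

Convert to cm: f_obj = 10 mm = 1 cm; d_o = 10.70 mm = 1.07 cm.
Objective: 1/d_i = 1/f_obj - 1/d_o = 1/1 - 1/1.07 = 0.06542 cm^-1, so d_i = 15.286 cm.
m_obj = -d_i/d_o = -15.286/1.07 = -14.286.
Eyepiece angular magnification (image at near point): M_eye = 1 + D/f_e = 1 + 25/5 = 6.000.
Overall M = m_obj x M_eye = (-14.286)(6.000) = -85.71.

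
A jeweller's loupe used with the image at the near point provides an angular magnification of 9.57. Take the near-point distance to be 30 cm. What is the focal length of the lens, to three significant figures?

3.50 cm

For the image at the near point, M = 1 + D/f.
f = D/(M - 1) = 30/(9.57 - 1) = 3.501 cm.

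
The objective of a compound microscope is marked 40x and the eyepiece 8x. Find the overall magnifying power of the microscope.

The overall magnification of a compound microscope is the product of the objective and eyepiece magnifications:
M = M_obj x M_eye = 40 x 8 = 320.

320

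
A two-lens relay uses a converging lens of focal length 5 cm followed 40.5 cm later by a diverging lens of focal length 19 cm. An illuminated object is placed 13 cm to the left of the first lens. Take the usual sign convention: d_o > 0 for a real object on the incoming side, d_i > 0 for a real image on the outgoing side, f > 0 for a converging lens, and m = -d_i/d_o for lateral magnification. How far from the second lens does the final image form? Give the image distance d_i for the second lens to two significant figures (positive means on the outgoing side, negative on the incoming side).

Applying the thin-lens equation to the first lens, 1/5 = 1/13 + 1/d_i1, which gives d_i1 = 8.125 cm.
That image sits 32.375 cm in front of the second lens, so d_o2 = 32.375 cm.
Applying the thin-lens equation again with f_2 = -19 cm and d_o2 = 32.375 cm gives d_i2 = -11.973 cm.

-12 cm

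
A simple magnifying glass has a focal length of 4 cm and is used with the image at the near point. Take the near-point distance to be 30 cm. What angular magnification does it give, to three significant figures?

8.50

M = 1 + D/f = 1 + 30/4 = 8.500.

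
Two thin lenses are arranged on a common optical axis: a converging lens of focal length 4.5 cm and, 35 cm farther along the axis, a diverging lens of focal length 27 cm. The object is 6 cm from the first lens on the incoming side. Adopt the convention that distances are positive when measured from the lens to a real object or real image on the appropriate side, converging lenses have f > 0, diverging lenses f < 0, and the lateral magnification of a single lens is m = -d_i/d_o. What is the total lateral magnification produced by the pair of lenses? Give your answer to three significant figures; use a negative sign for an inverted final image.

-1.84

Applying the thin-lens equation to the first lens, 1/4.5 = 1/6 + 1/d_i1, which gives d_i1 = 18.000 cm.
Its lateral magnification is m_1 = -d_i1/d_o1 = -(18.000)/6 = -3.0000.
That image sits 17.000 cm in front of the second lens, so d_o2 = 17.000 cm.
Applying the thin-lens equation again with f_2 = -27 cm and d_o2 = 17.000 cm gives d_i2 = -10.432 cm.
m_2 = -(-10.432)/(17.000) = 0.6136.
Overall magnification: m = m_1 m_2 = -1.8409.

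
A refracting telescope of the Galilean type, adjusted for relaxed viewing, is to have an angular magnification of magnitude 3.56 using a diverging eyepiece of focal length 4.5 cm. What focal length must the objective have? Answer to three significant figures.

16.0 cm

|M| = f_obj/|f_eye|, so f_obj = |M| x |f_eye| = 3.56 x 4.5 = 16.020 cm.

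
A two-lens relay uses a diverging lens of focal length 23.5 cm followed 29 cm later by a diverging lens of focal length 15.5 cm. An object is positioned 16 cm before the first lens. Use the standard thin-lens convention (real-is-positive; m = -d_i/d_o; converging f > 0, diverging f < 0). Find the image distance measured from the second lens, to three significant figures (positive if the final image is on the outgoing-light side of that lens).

-11.1 cm

Lens 1: 1/d_i1 = 1/f_1 - 1/d_o1 = 1/(-23.5) - 1/16 = -0.10505 cm^-1, so d_i1 = -9.519 cm.
With d_i1 < 0 the first image is virtual and lies on the object side; the object distance for lens 2 is d_o2 = 29 - (-9.519) = 38.519 cm.
Lens 2: 1/d_i2 = 1/f_2 - 1/d_o2 = 1/(-15.5) - 1/(38.519) = -0.09048 cm^-1, so d_i2 = -11.052 cm.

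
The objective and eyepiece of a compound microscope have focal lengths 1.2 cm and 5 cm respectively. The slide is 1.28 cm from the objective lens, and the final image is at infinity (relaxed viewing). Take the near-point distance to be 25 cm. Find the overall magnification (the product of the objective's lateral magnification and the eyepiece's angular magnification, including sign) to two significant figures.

Objective: 1/d_i = 1/f_obj - 1/d_o = 1/1.2 - 1/1.28 = 0.05208 cm^-1, so d_i = 19.200 cm.
m_obj = -d_i/d_o = -19.200/1.28 = -15.000.
Eyepiece angular magnification (image at infinity): M_eye = D/f_e = 25/5 = 5.000.
Overall M = m_obj x M_eye = (-15.000)(5.000) = -75.00.

-75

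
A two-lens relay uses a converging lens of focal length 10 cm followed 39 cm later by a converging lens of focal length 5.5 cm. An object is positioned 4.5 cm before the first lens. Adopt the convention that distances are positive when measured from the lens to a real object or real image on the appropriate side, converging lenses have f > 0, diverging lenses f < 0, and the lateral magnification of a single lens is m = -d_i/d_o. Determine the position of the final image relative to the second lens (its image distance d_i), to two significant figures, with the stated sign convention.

6.2 cm

Lens 1: 1/d_i1 = 1/f_1 - 1/d_o1 = 1/10 - 1/4.5 = -0.12222 cm^-1, so d_i1 = -8.182 cm.
With d_i1 < 0 the first image is virtual and lies on the object side; the object distance for lens 2 is d_o2 = 39 - (-8.182) = 47.182 cm.
Lens 2: 1/d_i2 = 1/f_2 - 1/d_o2 = 1/5.5 - 1/(47.182) = 0.16062 cm^-1, so d_i2 = 6.226 cm.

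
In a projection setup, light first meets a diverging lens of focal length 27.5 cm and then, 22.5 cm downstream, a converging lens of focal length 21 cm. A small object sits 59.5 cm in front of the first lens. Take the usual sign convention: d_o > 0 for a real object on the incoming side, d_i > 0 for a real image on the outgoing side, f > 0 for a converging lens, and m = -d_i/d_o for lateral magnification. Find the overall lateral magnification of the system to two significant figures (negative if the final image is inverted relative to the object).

-0.33

Applying the thin-lens equation to the first lens, 1/(-27.5) = 1/59.5 + 1/d_i1, which gives d_i1 = -18.807 cm.
Its lateral magnification is m_1 = -d_i1/d_o1 = -(-18.807)/59.5 = 0.3161.
The intermediate image is virtual, 18.807 cm to the left of lens 1, so d_o2 = L - d_i1 = 22.5 - (-18.807) = 41.307 cm.
Applying the thin-lens equation again with f_2 = 21 cm and d_o2 = 41.307 cm gives d_i2 = 42.716 cm.
m_2 = -(42.716)/(41.307) = -1.0341.
Overall magnification: m = m_1 m_2 = -0.3269.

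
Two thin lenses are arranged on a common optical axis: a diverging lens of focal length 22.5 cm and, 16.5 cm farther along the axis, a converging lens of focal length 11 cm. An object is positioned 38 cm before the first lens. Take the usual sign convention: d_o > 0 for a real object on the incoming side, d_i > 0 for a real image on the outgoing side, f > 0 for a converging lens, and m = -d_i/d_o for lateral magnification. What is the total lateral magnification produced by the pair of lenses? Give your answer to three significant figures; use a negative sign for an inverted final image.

-0.208

Lens 1: 1/d_i1 = 1/f_1 - 1/d_o1 = 1/(-22.5) - 1/38 = -0.07076 cm^-1, so d_i1 = -14.132 cm.
m_1 = -(-14.132)/38 = 0.3719.
With d_i1 < 0 the first image is virtual and lies on the object side; the object distance for lens 2 is d_o2 = 16.5 - (-14.132) = 30.632 cm.
Lens 2: 1/d_i2 = 1/f_2 - 1/d_o2 = 1/11 - 1/(30.632) = 0.05826 cm^-1, so d_i2 = 17.163 cm.
m_2 = -(17.163)/(30.632) = -0.5603.
The system's lateral magnification is m_1 m_2 = (0.3719)(-0.5603) = -0.2084.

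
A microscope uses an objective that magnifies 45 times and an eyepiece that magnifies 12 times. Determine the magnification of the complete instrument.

540

The overall magnification of a compound microscope is the product of the objective and eyepiece magnifications:
M = M_obj x M_eye = 45 x 12 = 540.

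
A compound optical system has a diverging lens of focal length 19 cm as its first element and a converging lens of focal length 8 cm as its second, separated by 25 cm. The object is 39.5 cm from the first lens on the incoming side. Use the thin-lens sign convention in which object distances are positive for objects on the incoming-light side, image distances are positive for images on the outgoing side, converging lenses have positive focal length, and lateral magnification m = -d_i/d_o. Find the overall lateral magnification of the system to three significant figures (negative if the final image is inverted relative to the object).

Lens 1: 1/d_i1 = 1/f_1 - 1/d_o1 = 1/(-19) - 1/39.5 = -0.07795 cm^-1, so d_i1 = -12.829 cm.
m_1 = -(-12.829)/39.5 = 0.3248.
The intermediate image is virtual, 12.829 cm to the left of lens 1, so d_o2 = L - d_i1 = 25 - (-12.829) = 37.829 cm.
Lens 2: 1/d_i2 = 1/f_2 - 1/d_o2 = 1/8 - 1/(37.829) = 0.09857 cm^-1, so d_i2 = 10.146 cm.
m_2 = -(10.146)/(37.829) = -0.2682.
Overall magnification: m = m_1 m_2 = -0.0871.

-0.0871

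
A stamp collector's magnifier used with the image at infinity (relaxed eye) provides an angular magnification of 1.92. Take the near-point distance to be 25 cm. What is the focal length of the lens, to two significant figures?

13 cm

For the image at infinity, M = D/f.
f = D/M = 25/1.92 = 13.021 cm.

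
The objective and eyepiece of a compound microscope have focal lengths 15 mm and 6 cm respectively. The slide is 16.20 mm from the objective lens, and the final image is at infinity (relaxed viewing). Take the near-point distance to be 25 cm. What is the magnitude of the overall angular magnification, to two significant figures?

52

Convert to cm: f_obj = 15 mm = 1.5 cm; d_o = 16.20 mm = 1.62 cm.
Objective: 1/d_i = 1/f_obj - 1/d_o = 1/1.5 - 1/1.62 = 0.04938 cm^-1, so d_i = 20.250 cm.
m_obj = -d_i/d_o = -20.250/1.62 = -12.500.
Eyepiece angular magnification (image at infinity): M_eye = D/f_e = 25/6 = 4.167.
Overall M = m_obj x M_eye = (-12.500)(4.167) = -52.08.
|M| = 52.08.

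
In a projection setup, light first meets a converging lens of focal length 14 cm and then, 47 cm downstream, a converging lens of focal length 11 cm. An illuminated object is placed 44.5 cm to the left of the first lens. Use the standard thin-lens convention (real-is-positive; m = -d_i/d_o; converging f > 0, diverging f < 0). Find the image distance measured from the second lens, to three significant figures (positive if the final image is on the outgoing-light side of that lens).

18.8 cm

Applying the thin-lens equation to the first lens, 1/14 = 1/44.5 + 1/d_i1, which gives d_i1 = 20.426 cm.
The intermediate image is 20.426 cm to the right of lens 1, so d_o2 = L - d_i1 = 47 - 20.426 = 26.574 cm.
Applying the thin-lens equation again with f_2 = 11 cm and d_o2 = 26.574 cm gives d_i2 = 18.769 cm.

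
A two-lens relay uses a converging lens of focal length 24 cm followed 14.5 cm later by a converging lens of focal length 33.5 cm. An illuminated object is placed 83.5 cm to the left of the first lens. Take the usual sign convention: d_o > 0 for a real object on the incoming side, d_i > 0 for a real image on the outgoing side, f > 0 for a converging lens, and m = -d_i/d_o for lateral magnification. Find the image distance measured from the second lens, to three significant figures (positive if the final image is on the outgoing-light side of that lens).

12.2 cm

Applying the thin-lens equation to the first lens, 1/24 = 1/83.5 + 1/d_i1, which gives d_i1 = 33.681 cm.
This image would form 33.681 cm past lens 1, i.e. 19.181 cm beyond lens 2, so it is a virtual object for lens 2: d_o2 = 14.5 - 33.681 = -19.181 cm.
Applying the thin-lens equation again with f_2 = 33.5 cm and d_o2 = -19.181 cm gives d_i2 = 12.197 cm.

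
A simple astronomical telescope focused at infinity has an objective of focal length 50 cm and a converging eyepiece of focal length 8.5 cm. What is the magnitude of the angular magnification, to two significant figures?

5.9

|M| = f_obj/|f_eye| = 50/8.5 = 5.882.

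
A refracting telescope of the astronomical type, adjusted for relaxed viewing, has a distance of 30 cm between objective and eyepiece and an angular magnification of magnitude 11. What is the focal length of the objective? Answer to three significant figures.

27.5 cm

In normal adjustment the tube length equals f_obj + f_eye and |M| = f_obj/f_eye.
So f_obj = 11 f_eye and 11 f_eye + f_eye = 30 cm, giving f_eye = 30/12 = 2.500 cm and f_obj = 27.500 cm.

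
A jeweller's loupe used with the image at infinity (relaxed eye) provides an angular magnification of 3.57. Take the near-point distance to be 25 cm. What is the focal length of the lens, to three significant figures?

For the image at infinity, M = D/f.
f = D/M = 25/3.57 = 7.003 cm.

7.00 cm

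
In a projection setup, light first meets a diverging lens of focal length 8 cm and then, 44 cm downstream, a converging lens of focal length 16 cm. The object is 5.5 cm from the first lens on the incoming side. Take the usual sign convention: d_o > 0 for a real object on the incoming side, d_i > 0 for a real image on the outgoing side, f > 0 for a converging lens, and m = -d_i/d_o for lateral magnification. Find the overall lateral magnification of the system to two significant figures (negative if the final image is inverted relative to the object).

First lens: d_i1 = 1/(1/(-8) - 1/5.5) = -3.259 cm.
m_1 = -(-3.259)/5.5 = 0.5926.
The intermediate image is virtual, 3.259 cm to the left of lens 1, so d_o2 = L - d_i1 = 44 - (-3.259) = 47.259 cm.
Second lens: d_i2 = 1/(1/16 - 1/(47.259)) = 24.190 cm.
m_2 = -(24.190)/(47.259) = -0.5118.
Total m = m_1 x m_2 = (0.5926)(-0.5118) = -0.3033.

-0.30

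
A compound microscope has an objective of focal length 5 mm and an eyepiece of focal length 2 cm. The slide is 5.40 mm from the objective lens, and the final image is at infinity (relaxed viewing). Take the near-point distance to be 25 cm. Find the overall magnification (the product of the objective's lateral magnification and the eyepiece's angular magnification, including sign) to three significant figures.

-156

Convert to cm: f_obj = 5 mm = 0.5 cm; d_o = 5.40 mm = 0.54 cm.
Objective: 1/d_i = 1/f_obj - 1/d_o = 1/0.5 - 1/0.54 = 0.14815 cm^-1, so d_i = 6.750 cm.
m_obj = -d_i/d_o = -6.750/0.54 = -12.500.
Eyepiece angular magnification (image at infinity): M_eye = D/f_e = 25/2 = 12.500.
Overall M = m_obj x M_eye = (-12.500)(12.500) = -156.25.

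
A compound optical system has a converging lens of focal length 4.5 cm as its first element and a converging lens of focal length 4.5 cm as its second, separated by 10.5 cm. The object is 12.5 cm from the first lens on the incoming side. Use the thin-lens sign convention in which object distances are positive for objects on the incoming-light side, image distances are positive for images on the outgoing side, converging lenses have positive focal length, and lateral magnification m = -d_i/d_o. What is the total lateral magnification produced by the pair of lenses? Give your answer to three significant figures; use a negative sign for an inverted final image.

-2.45

Lens 1: 1/d_i1 = 1/f_1 - 1/d_o1 = 1/4.5 - 1/12.5 = 0.14222 cm^-1, so d_i1 = 7.031 cm.
m_1 = -(7.031)/12.5 = -0.5625.
The intermediate image is 7.031 cm to the right of lens 1, so d_o2 = L - d_i1 = 10.5 - 7.031 = 3.469 cm.
Lens 2: 1/d_i2 = 1/f_2 - 1/d_o2 = 1/4.5 - 1/(3.469) = -0.06607 cm^-1, so d_i2 = -15.136 cm.
m_2 = -(-15.136)/(3.469) = 4.3636.
The system's lateral magnification is m_1 m_2 = (-0.5625)(4.3636) = -2.4545.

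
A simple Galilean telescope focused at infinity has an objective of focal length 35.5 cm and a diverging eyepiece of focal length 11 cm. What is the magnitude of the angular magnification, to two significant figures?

3.2

|M| = f_obj/|f_eye| = 35.5/11 = 3.227.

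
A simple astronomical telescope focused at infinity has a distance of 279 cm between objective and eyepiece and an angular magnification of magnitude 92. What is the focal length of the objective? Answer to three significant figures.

In normal adjustment the tube length equals f_obj + f_eye and |M| = f_obj/f_eye.
So f_obj = 92 f_eye and 92 f_eye + f_eye = 279 cm, giving f_eye = 279/93 = 3.000 cm and f_obj = 276.000 cm.

276 cm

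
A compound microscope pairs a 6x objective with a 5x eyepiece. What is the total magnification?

30

The overall magnification of a compound microscope is the product of the objective and eyepiece magnifications:
M = M_obj x M_eye = 6 x 5 = 30.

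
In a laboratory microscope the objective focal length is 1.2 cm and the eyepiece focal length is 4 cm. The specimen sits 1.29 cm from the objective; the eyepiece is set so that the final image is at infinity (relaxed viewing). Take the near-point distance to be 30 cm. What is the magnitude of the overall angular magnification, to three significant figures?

100

Objective: 1/d_i = 1/f_obj - 1/d_o = 1/1.2 - 1/1.29 = 0.05814 cm^-1, so d_i = 17.200 cm.
m_obj = -d_i/d_o = -17.200/1.29 = -13.333.
Eyepiece angular magnification (image at infinity): M_eye = D/f_e = 30/4 = 7.500.
Overall M = m_obj x M_eye = (-13.333)(7.500) = -100.00.
|M| = 100.00.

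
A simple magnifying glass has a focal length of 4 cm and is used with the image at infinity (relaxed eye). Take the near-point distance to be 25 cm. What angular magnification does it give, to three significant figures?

M = D/f = 25/4 = 6.250.

6.25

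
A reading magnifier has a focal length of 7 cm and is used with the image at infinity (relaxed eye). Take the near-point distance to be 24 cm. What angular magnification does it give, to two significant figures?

M = D/f = 24/7 = 3.429.

3.4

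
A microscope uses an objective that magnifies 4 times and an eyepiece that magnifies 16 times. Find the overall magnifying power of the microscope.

64

The overall magnification of a compound microscope is the product of the objective and eyepiece magnifications:
M = M_obj x M_eye = 4 x 16 = 64.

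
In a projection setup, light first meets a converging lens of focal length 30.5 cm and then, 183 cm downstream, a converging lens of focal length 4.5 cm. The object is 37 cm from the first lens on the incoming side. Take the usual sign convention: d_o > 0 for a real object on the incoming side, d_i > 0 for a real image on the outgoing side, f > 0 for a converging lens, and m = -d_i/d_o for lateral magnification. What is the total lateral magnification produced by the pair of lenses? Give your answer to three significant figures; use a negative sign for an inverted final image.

4.32

Applying the thin-lens equation to the first lens, 1/30.5 = 1/37 + 1/d_i1, which gives d_i1 = 173.615 cm.
Its lateral magnification is m_1 = -d_i1/d_o1 = -(173.615)/37 = -4.6923.
Object distance for lens 2: d_o2 = 183 - 173.615 = 9.385 cm.
Applying the thin-lens equation again with f_2 = 4.5 cm and d_o2 = 9.385 cm gives d_i2 = 8.646 cm.
m_2 = -(8.646)/(9.385) = -0.9213.
Total m = m_1 x m_2 = (-4.6923)(-0.9213) = 4.3228.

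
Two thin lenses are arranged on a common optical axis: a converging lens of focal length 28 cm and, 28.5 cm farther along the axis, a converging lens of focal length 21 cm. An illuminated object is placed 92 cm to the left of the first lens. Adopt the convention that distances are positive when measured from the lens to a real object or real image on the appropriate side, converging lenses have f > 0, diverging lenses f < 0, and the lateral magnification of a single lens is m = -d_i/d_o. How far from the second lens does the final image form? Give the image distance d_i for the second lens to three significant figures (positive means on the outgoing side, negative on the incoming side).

Lens 1: 1/d_i1 = 1/f_1 - 1/d_o1 = 1/28 - 1/92 = 0.02484 cm^-1, so d_i1 = 40.250 cm.
Since 40.250 cm > 28.5 cm, the first image lies past the second lens and serves as a virtual object: d_o2 = L - d_i1 = -11.750 cm.
Lens 2: 1/d_i2 = 1/f_2 - 1/d_o2 = 1/21 - 1/(-11.750) = 0.13273 cm^-1, so d_i2 = 7.534 cm.

7.53 cm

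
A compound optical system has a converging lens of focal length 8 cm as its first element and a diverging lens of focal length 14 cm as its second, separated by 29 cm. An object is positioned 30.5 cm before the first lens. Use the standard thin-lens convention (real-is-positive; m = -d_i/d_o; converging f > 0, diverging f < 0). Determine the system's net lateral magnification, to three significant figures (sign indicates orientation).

-0.155

Applying the thin-lens equation to the first lens, 1/8 = 1/30.5 + 1/d_i1, which gives d_i1 = 10.844 cm.
Its lateral magnification is m_1 = -d_i1/d_o1 = -(10.844)/30.5 = -0.3556.
That image sits 18.156 cm in front of the second lens, so d_o2 = 18.156 cm.
Applying the thin-lens equation again with f_2 = -14 cm and d_o2 = 18.156 cm gives d_i2 = -7.905 cm.
m_2 = -(-7.905)/(18.156) = 0.4354.
Total m = m_1 x m_2 = (-0.3556)(0.4354) = -0.1548.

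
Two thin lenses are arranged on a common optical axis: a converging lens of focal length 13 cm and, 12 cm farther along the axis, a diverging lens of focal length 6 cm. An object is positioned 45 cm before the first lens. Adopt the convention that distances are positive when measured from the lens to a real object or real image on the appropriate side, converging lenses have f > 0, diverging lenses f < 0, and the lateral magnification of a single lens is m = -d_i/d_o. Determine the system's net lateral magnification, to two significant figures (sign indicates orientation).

Lens 1: 1/d_i1 = 1/f_1 - 1/d_o1 = 1/13 - 1/45 = 0.05470 cm^-1, so d_i1 = 18.281 cm.
m_1 = -(18.281)/45 = -0.4062.
Since 18.281 cm > 12 cm, the first image lies past the second lens and serves as a virtual object: d_o2 = L - d_i1 = -6.281 cm.
Lens 2: 1/d_i2 = 1/f_2 - 1/d_o2 = 1/(-6) - 1/(-6.281) = -0.00746 cm^-1, so d_i2 = -134.000 cm.
m_2 = -(-134.000)/(-6.281) = -21.3333.
Overall magnification: m = m_1 m_2 = 8.6667.

8.7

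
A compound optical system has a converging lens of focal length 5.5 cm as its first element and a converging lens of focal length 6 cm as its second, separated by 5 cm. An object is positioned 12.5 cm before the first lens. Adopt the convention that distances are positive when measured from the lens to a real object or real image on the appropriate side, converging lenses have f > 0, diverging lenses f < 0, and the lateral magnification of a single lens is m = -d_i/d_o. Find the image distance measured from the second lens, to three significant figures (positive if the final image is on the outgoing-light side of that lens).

2.67 cm

Applying the thin-lens equation to the first lens, 1/5.5 = 1/12.5 + 1/d_i1, which gives d_i1 = 9.821 cm.
This image would form 9.821 cm past lens 1, i.e. 4.821 cm beyond lens 2, so it is a virtual object for lens 2: d_o2 = 5 - 9.821 = -4.821 cm.
Applying the thin-lens equation again with f_2 = 6 cm and d_o2 = -4.821 cm gives d_i2 = 2.673 cm.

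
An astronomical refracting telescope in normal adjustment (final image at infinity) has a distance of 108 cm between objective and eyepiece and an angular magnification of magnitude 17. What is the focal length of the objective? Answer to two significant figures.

In normal adjustment the tube length equals f_obj + f_eye and |M| = f_obj/f_eye.
So f_obj = 17 f_eye and 17 f_eye + f_eye = 108 cm, giving f_eye = 108/18 = 6.000 cm and f_obj = 102.000 cm.

100 cm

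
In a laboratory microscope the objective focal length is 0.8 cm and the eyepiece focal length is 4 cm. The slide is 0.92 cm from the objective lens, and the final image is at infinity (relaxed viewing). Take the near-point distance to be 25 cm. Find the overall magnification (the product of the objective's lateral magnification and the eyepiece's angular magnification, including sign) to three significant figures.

-41.7

Objective: 1/d_i = 1/f_obj - 1/d_o = 1/0.8 - 1/0.92 = 0.16304 cm^-1, so d_i = 6.133 cm.
m_obj = -d_i/d_o = -6.133/0.92 = -6.667.
Eyepiece angular magnification (image at infinity): M_eye = D/f_e = 25/4 = 6.250.
Overall M = m_obj x M_eye = (-6.667)(6.250) = -41.67.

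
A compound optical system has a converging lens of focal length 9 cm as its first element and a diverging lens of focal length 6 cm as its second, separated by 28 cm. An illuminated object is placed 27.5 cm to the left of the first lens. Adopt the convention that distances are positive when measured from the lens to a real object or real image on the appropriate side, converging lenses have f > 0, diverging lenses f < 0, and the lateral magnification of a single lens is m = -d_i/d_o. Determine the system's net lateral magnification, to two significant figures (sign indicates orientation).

Applying the thin-lens equation to the first lens, 1/9 = 1/27.5 + 1/d_i1, which gives d_i1 = 13.378 cm.
Its lateral magnification is m_1 = -d_i1/d_o1 = -(13.378)/27.5 = -0.4865.
Object distance for lens 2: d_o2 = 28 - 13.378 = 14.622 cm.
Applying the thin-lens equation again with f_2 = -6 cm and d_o2 = 14.622 cm gives d_i2 = -4.254 cm.
m_2 = -(-4.254)/(14.622) = 0.2910.
Overall magnification: m = m_1 m_2 = -0.1415.

-0.14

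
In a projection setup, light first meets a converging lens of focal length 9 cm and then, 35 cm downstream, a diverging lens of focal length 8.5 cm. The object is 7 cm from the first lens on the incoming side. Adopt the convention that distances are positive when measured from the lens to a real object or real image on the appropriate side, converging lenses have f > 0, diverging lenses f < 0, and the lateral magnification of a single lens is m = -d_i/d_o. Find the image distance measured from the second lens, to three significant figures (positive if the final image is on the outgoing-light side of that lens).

-7.54 cm

First lens: d_i1 = 1/(1/9 - 1/7) = -31.500 cm.
With d_i1 < 0 the first image is virtual and lies on the object side; the object distance for lens 2 is d_o2 = 35 - (-31.500) = 66.500 cm.
Second lens: d_i2 = 1/(1/(-8.5) - 1/(66.500)) = -7.537 cm.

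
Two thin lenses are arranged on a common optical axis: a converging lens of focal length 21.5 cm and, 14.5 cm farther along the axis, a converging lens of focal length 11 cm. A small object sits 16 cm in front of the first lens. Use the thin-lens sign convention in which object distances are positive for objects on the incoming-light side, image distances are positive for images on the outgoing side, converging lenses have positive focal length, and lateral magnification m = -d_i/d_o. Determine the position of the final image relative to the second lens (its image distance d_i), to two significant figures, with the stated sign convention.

Applying the thin-lens equation to the first lens, 1/21.5 = 1/16 + 1/d_i1, which gives d_i1 = -62.545 cm.
The intermediate image is virtual, 62.545 cm to the left of lens 1, so d_o2 = L - d_i1 = 14.5 - (-62.545) = 77.045 cm.
Applying the thin-lens equation again with f_2 = 11 cm and d_o2 = 77.045 cm gives d_i2 = 12.832 cm.

13 cm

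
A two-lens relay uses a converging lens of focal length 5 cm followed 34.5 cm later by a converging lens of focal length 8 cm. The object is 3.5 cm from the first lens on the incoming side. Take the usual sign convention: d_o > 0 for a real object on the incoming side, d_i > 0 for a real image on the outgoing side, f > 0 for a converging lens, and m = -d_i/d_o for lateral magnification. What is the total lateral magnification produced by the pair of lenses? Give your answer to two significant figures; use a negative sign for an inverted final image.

-0.70

Applying the thin-lens equation to the first lens, 1/5 = 1/3.5 + 1/d_i1, which gives d_i1 = -11.667 cm.
Its lateral magnification is m_1 = -d_i1/d_o1 = -(-11.667)/3.5 = 3.3333.
The intermediate image is virtual, 11.667 cm to the left of lens 1, so d_o2 = L - d_i1 = 34.5 - (-11.667) = 46.167 cm.
Applying the thin-lens equation again with f_2 = 8 cm and d_o2 = 46.167 cm gives d_i2 = 9.677 cm.
m_2 = -(9.677)/(46.167) = -0.2096.
The system's lateral magnification is m_1 m_2 = (3.3333)(-0.2096) = -0.6987.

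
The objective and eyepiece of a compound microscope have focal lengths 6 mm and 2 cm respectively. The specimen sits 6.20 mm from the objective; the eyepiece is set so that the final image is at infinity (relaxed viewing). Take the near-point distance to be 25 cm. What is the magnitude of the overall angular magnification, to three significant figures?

Convert to cm: f_obj = 6 mm = 0.6 cm; d_o = 6.20 mm = 0.62 cm.
Objective: 1/d_i = 1/f_obj - 1/d_o = 1/0.6 - 1/0.62 = 0.05376 cm^-1, so d_i = 18.600 cm.
m_obj = -d_i/d_o = -18.600/0.62 = -30.000.
Eyepiece angular magnification (image at infinity): M_eye = D/f_e = 25/2 = 12.500.
Overall M = m_obj x M_eye = (-30.000)(12.500) = -375.00.
|M| = 375.00.

375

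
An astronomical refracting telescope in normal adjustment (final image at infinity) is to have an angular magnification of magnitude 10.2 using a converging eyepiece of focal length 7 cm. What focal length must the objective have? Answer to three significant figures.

71.4 cm

|M| = f_obj/|f_eye|, so f_obj = |M| x |f_eye| = 10.2 x 7 = 71.400 cm.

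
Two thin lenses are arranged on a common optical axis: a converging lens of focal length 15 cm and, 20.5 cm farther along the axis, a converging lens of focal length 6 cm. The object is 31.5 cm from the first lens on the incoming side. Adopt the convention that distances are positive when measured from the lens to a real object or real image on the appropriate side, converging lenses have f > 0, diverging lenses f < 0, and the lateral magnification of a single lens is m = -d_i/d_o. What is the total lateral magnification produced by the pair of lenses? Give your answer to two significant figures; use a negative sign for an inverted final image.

-0.39

First lens: d_i1 = 1/(1/15 - 1/31.5) = 28.636 cm.
m_1 = -(28.636)/31.5 = -0.9091.
This image would form 28.636 cm past lens 1, i.e. 8.136 cm beyond lens 2, so it is a virtual object for lens 2: d_o2 = 20.5 - 28.636 = -8.136 cm.
Second lens: d_i2 = 1/(1/6 - 1/(-8.136)) = 3.453 cm.
m_2 = -(3.453)/(-8.136) = 0.4244.
Overall magnification: m = m_1 m_2 = -0.3859.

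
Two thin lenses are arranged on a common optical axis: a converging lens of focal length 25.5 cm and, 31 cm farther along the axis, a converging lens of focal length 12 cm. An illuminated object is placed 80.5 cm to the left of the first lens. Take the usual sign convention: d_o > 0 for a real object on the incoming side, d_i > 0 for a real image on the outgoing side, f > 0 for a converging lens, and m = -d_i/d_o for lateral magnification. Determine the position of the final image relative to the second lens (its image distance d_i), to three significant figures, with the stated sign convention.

First lens: d_i1 = 1/(1/25.5 - 1/80.5) = 37.323 cm.
Since 37.323 cm > 31 cm, the first image lies past the second lens and serves as a virtual object: d_o2 = L - d_i1 = -6.323 cm.
Second lens: d_i2 = 1/(1/12 - 1/(-6.323)) = 4.141 cm.

4.14 cm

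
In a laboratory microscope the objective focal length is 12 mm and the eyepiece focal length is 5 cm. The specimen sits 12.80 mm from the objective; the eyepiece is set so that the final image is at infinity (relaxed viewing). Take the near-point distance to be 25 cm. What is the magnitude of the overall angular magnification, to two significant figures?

Convert to cm: f_obj = 12 mm = 1.2 cm; d_o = 12.80 mm = 1.28 cm.
Objective: 1/d_i = 1/f_obj - 1/d_o = 1/1.2 - 1/1.28 = 0.05208 cm^-1, so d_i = 19.200 cm.
m_obj = -d_i/d_o = -19.200/1.28 = -15.000.
Eyepiece angular magnification (image at infinity): M_eye = D/f_e = 25/5 = 5.000.
Overall M = m_obj x M_eye = (-15.000)(5.000) = -75.00.
|M| = 75.00.

75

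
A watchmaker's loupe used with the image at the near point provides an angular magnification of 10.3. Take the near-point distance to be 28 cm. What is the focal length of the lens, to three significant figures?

3.01 cm

For the image at the near point, M = 1 + D/f.
f = D/(M - 1) = 28/(10.3 - 1) = 3.011 cm.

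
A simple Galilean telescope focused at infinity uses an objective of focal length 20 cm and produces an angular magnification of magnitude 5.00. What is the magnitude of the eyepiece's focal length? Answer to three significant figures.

|M| = f_obj/|f_eye|, so |f_eye| = f_obj/|M| = 20/5.0 = 4.000 cm.
(The eyepiece is diverging, so its signed focal length is -4.000 cm.)

4.00 cm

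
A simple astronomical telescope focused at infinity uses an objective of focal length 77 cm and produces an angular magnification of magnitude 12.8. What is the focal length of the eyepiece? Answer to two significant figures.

6.0 cm

|M| = f_obj/f_eye, so f_eye = f_obj/|M| = 77/12.8 = 6.016 cm.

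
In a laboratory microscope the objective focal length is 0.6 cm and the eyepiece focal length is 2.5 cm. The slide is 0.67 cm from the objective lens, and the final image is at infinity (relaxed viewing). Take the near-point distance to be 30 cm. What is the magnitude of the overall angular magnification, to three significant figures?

Objective: 1/d_i = 1/f_obj - 1/d_o = 1/0.6 - 1/0.67 = 0.17413 cm^-1, so d_i = 5.743 cm.
m_obj = -d_i/d_o = -5.743/0.67 = -8.571.
Eyepiece angular magnification (image at infinity): M_eye = D/f_e = 30/2.5 = 12.000.
Overall M = m_obj x M_eye = (-8.571)(12.000) = -102.86.
|M| = 102.86.

103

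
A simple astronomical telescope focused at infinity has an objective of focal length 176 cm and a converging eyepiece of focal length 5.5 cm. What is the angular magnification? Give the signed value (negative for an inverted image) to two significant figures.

-32

M = -f_obj/f_eye = -176/(5.5) = -32.000.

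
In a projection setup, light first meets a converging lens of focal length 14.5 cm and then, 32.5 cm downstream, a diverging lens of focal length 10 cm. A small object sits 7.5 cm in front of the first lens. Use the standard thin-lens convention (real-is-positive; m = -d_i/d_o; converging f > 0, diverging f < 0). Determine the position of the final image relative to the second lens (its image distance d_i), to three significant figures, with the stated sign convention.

-8.28 cm

Lens 1: 1/d_i1 = 1/f_1 - 1/d_o1 = 1/14.5 - 1/7.5 = -0.06437 cm^-1, so d_i1 = -15.536 cm.
With d_i1 < 0 the first image is virtual and lies on the object side; the object distance for lens 2 is d_o2 = 32.5 - (-15.536) = 48.036 cm.
Lens 2: 1/d_i2 = 1/f_2 - 1/d_o2 = 1/(-10) - 1/(48.036) = -0.12082 cm^-1, so d_i2 = -8.277 cm.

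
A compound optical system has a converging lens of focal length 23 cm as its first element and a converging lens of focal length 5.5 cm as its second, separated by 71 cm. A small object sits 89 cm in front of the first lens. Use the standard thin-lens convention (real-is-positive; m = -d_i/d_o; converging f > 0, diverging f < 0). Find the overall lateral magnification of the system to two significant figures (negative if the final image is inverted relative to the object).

First lens: d_i1 = 1/(1/23 - 1/89) = 31.015 cm.
m_1 = -(31.015)/89 = -0.3485.
The intermediate image is 31.015 cm to the right of lens 1, so d_o2 = L - d_i1 = 71 - 31.015 = 39.985 cm.
Second lens: d_i2 = 1/(1/5.5 - 1/(39.985)) = 6.377 cm.
m_2 = -(6.377)/(39.985) = -0.1595.
Total m = m_1 x m_2 = (-0.3485)(-0.1595) = 0.0556.

0.056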